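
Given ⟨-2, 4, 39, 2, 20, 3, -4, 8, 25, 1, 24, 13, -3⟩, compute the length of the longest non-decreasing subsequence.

Let dp[i] be the longest non-decreasing subsequence ending at position i. Then dp = [1, 2, 3, 2, 3, 3, 1, 4, 5, 2, 5, 5, 2].
The maximum is 5; one witness is -2, 2, 3, 8, 25 at positions 1,4,6,8,9.

5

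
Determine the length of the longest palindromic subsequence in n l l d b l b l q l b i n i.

9

One longest palindromic subsequence is nllblblln (positions 1,2,3,5,6,7,8,10,13); it reads the same forward and backward, and the interval DP gives dp[1][14] = 9.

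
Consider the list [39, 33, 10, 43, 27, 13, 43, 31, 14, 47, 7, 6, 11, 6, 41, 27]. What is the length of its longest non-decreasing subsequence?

4

Scanning left to right, the best length ending at each element is: 39→1, 33→1, 10→1, 43→2, 27→2, 13→2, 43→3, 31→3, 14→3, 47→4, 7→1, 6→1, 11→2, 6→2, 41→4, 27→4.
So the longest non-decreasing subsequence has length 4, e.g. 39, 43, 43, 47.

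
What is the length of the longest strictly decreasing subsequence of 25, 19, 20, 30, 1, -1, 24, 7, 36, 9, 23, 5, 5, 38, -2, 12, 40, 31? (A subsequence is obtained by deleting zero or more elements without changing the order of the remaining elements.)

Let dp[i] be the longest decreasing subsequence ending at position i. Then dp = [1, 2, 2, 1, 3, 4, 2, 3, 1, 3, 3, 4, 4, 1, 5, 4, 1, 2].
The maximum is 5; one witness is 25, 19, 1, -1, -2 at positions 1,2,5,6,15.

5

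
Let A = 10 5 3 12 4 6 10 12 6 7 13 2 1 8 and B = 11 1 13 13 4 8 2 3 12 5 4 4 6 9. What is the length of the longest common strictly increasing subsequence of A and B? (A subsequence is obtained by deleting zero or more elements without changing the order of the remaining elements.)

A longest common strictly increasing subsequence is 3, 4, 6 (length 3); it appears in order in both A and B, and no longer such subsequence exists.

3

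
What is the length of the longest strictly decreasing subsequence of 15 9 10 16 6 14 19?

Let dp[i] be the longest decreasing subsequence ending at position i. Then dp = [1, 2, 2, 1, 3, 2, 1].
The maximum is 3; one witness is 15, 9, 6 at positions 1,2,5.

3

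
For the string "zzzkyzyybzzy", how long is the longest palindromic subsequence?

7

Using dp[i][j] = 2 + dp[i+1][j−1] if the ends match, else max(dp[i+1][j], dp[i][j−1]):
dp[1][12] = 7. A witness is zzyyyzz at positions 2,3,5,7,8,10,11.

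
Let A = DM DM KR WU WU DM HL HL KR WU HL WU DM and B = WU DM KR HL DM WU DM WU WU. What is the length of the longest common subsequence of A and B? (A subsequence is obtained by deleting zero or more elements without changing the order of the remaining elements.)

Backtracking the LCS table gives one alignment: DM (A1,B2) → DM (A2,B5) → WU (A5,B6) → DM (A6,B7) → WU (A10,B8) → WU (A12,B9).
So the longest common subsequence has length 6.

6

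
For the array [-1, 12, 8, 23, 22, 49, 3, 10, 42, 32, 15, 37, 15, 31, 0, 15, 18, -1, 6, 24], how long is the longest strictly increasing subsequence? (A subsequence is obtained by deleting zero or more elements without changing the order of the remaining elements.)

6

One longest increasing subsequence is -1, 8, 10, 15, 18, 24 (positions 1,3,8,11,17,20), of length 6; no longer one exists.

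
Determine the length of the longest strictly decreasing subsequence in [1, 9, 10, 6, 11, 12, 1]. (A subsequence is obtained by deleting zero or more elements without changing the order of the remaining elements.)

Let dp[i] be the longest decreasing subsequence ending at position i. Then dp = [1, 1, 1, 2, 1, 1, 3].
The maximum is 3; one witness is 9, 6, 1 at positions 2,4,7.

3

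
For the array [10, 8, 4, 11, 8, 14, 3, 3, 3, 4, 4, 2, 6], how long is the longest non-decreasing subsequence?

6

One longest non-decreasing subsequence is 3, 3, 3, 4, 4, 6 (positions 7,8,9,10,11,13), of length 6; no longer one exists.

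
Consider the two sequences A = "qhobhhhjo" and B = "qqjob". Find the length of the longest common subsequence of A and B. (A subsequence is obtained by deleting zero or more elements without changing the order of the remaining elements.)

A longest common subsequence is qob (length 3); the LCS DP confirms no longer common subsequence exists.

3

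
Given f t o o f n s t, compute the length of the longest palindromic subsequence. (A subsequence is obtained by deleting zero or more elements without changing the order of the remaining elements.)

4

One longest palindromic subsequence is toot (positions 2,3,4,8); it reads the same forward and backward, and the interval DP gives dp[1][8] = 4.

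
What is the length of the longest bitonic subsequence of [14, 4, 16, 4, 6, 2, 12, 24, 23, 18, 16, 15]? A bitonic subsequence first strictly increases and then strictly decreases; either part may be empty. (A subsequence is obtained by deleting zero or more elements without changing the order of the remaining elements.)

8

One longest bitonic subsequence is 4, 6, 12, 24, 23, 18, 16, 15 (positions 2,5,7,8,9,10,11,12): it rises to 24 then falls. Length 8 is optimal.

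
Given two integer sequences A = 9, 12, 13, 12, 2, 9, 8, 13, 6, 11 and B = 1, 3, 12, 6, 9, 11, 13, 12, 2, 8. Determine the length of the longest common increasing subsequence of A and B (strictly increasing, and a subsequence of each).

For each value that appears in both, track the longest common increasing run ending there.
The best achievable length is 2; one witness is 6, 11 (A-positions 9,10, B-positions 4,6).

2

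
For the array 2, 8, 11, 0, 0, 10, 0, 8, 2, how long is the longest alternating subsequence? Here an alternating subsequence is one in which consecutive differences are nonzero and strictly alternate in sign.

7

A longest alternating subsequence is 2, 8, 0, 10, 0, 8, 2 (positions 1,2,4,6,7,8,9); its 6 consecutive differences strictly alternate in sign, and length 7 is optimal.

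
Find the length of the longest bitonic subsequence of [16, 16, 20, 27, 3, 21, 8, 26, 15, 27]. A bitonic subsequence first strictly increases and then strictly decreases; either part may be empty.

5

One longest bitonic subsequence is 16, 20, 27, 26, 15 (positions 1,3,4,8,9): it rises to 27 then falls. Length 5 is optimal.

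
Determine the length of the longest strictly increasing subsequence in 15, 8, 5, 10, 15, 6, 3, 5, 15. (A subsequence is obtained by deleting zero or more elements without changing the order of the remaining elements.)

3

One longest increasing subsequence is 8, 10, 15 (positions 2,4,5), of length 3; no longer one exists.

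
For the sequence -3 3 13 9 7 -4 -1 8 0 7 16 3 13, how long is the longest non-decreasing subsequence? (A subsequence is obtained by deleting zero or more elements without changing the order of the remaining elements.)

5

Scanning left to right, the best length ending at each element is: -3→1, 3→2, 13→3, 9→3, 7→3, -4→1, -1→2, 8→4, 0→3, 7→4, 16→5, 3→4, 13→5.
So the longest non-decreasing subsequence has length 5, e.g. -3, 3, 7, 8, 16.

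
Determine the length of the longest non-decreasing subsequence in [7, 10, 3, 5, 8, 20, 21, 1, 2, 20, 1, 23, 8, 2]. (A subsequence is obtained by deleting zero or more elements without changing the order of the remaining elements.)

6

Let dp[i] be the longest non-decreasing subsequence ending at position i. Then dp = [1, 2, 1, 2, 3, 4, 5, 1, 2, 5, 2, 6, 4, 3].
The maximum is 6; one witness is 3, 5, 8, 20, 21, 23 at positions 3,4,5,6,7,12.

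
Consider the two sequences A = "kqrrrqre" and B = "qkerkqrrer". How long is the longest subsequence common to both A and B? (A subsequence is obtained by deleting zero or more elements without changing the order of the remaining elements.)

5

Backtracking the LCS table gives one alignment: k (A1,B5) → q (A2,B6) → r (A3,B7) → r (A4,B8) → r (A7,B10).
So the longest common subsequence has length 5.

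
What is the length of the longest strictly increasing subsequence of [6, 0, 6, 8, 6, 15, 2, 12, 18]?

5

Scanning left to right, the best length ending at each element is: 6→1, 0→1, 6→2, 8→3, 6→2, 15→4, 2→2, 12→4, 18→5.
So the longest increasing subsequence has length 5, e.g. 0, 6, 8, 15, 18.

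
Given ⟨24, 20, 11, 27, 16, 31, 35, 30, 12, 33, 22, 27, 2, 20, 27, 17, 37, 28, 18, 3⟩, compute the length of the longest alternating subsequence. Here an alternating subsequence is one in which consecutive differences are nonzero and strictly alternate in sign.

Track the best alternating length ending on an up-step vs a down-step at each position: up/down = 1/1, 1/2, 1/2, 3/1, 3/4, 5/1, 5/1, 5/6, 3/6, 7/6, 7/8, 9/8, 1/10, 11/10, 11/8, 11/12, 13/1, 13/14, 13/14, 11/14.
The maximum over both is 14; one such subsequence is 24, 20, 27, 16, 31, 30, 33, 22, 27, 2, 20, 17, 37, 28.

14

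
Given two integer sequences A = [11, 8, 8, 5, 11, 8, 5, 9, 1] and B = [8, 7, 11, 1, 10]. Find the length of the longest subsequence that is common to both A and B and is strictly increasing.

2

For each value that appears in both, track the longest common increasing run ending there.
The best achievable length is 2; one witness is 8, 11 (A-positions 2,5, B-positions 1,3).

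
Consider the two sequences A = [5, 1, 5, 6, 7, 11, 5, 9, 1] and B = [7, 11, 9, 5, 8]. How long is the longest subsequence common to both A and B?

3

A longest common subsequence is 7, 11, 5 (length 3); the LCS DP confirms no longer common subsequence exists.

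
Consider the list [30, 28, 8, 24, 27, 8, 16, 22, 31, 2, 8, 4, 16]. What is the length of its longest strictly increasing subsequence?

4

Let dp[i] be the longest increasing subsequence ending at position i. Then dp = [1, 1, 1, 2, 3, 1, 2, 3, 4, 1, 2, 2, 3].
The maximum is 4; one witness is 8, 24, 27, 31 at positions 3,4,5,9.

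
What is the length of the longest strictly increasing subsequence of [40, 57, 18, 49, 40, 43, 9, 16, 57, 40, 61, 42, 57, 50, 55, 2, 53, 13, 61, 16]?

7

Let dp[i] be the longest increasing subsequence ending at position i. Then dp = [1, 2, 1, 2, 2, 3, 1, 2, 4, 3, 5, 4, 5, 5, 6, 1, 6, 2, 7, 3].
The maximum is 7; one witness is 9, 16, 40, 42, 50, 55, 61 at positions 7,8,10,12,14,15,19.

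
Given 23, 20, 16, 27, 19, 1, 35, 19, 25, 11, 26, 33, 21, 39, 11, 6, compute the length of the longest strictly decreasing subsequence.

5

Let dp[i] be the longest decreasing subsequence ending at position i. Then dp = [1, 2, 3, 1, 3, 4, 1, 3, 2, 4, 2, 2, 3, 1, 4, 5].
The maximum is 5; one witness is 23, 20, 16, 11, 6 at positions 1,2,3,10,16.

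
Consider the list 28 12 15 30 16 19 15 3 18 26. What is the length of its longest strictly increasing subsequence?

5

Scanning left to right, the best length ending at each element is: 28→1, 12→1, 15→2, 30→3, 16→3, 19→4, 15→2, 3→1, 18→4, 26→5.
So the longest increasing subsequence has length 5, e.g. 12, 15, 16, 19, 26.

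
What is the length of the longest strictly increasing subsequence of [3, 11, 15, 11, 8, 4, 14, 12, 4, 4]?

Let dp[i] be the longest increasing subsequence ending at position i. Then dp = [1, 2, 3, 2, 2, 2, 3, 3, 2, 2].
The maximum is 3; one witness is 3, 11, 15 at positions 1,2,3.

3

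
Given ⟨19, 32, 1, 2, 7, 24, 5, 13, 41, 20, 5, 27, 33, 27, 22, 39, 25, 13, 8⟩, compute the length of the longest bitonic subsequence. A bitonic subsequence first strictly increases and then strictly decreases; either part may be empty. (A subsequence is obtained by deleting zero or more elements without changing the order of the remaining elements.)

One longest bitonic subsequence is 1, 2, 7, 13, 20, 27, 33, 27, 25, 13, 8 (positions 3,4,5,8,10,12,13,14,17,18,19): it rises to 33 then falls. Length 11 is optimal.

11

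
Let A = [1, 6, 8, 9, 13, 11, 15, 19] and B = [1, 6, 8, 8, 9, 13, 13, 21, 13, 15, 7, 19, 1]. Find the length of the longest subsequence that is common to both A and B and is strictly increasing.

7

For each value that appears in both, track the longest common increasing run ending there.
The best achievable length is 7; one witness is 1, 6, 8, 9, 13, 15, 19 (A-positions 1,2,3,4,5,7,8, B-positions 1,2,3,5,6,10,12).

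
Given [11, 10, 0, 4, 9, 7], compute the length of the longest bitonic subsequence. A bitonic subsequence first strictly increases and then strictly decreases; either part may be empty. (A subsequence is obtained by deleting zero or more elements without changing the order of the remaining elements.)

One longest bitonic subsequence is 11, 10, 9, 7 (positions 1,2,5,6): it rises to 11 then falls. Length 4 is optimal.

4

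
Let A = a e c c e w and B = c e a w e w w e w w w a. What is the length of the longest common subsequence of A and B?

4

Backtracking the LCS table gives one alignment: a (A1,B3) → e (A2,B5) → e (A5,B8) → w (A6,B11).
So the longest common subsequence has length 4.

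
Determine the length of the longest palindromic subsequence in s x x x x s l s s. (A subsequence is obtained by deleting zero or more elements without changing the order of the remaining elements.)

Using dp[i][j] = 2 + dp[i+1][j−1] if the ends match, else max(dp[i+1][j], dp[i][j−1]):
dp[1][9] = 6. A witness is sxxxxs at positions 1,2,3,4,5,9.

6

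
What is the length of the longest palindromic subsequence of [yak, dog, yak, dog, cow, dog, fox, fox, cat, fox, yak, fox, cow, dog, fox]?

Using dp[i][j] = 2 + dp[i+1][j−1] if the ends match, else max(dp[i+1][j], dp[i][j−1]):
dp[1][15] = 9. A witness is dog cow fox fox cat fox fox cow dog at positions 4,5,7,8,9,10,12,13,14.

9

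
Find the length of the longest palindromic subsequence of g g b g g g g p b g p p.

Using dp[i][j] = 2 + dp[i+1][j−1] if the ends match, else max(dp[i+1][j], dp[i][j−1]):
dp[1][12] = 8. A witness is gbggggbg at positions 2,3,4,5,6,7,9,10.

8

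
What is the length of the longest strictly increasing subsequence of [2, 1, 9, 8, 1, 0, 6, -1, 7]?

One longest increasing subsequence is 2, 6, 7 (positions 1,7,9), of length 3; no longer one exists.

3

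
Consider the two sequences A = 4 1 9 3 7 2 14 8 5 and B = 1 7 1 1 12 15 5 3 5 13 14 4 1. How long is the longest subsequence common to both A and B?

A longest common subsequence is 1, 3, 14 (length 3); the LCS DP confirms no longer common subsequence exists.

3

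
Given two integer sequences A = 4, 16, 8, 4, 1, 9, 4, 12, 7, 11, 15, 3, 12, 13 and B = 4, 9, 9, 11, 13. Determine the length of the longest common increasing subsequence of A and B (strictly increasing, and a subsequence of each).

For each value that appears in both, track the longest common increasing run ending there.
The best achievable length is 4; one witness is 4, 9, 11, 13 (A-positions 1,6,10,14, B-positions 1,2,4,5).

4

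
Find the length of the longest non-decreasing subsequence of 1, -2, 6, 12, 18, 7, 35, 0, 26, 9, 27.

Let dp[i] be the longest non-decreasing subsequence ending at position i. Then dp = [1, 1, 2, 3, 4, 3, 5, 2, 5, 4, 6].
The maximum is 6; one witness is 1, 6, 12, 18, 26, 27 at positions 1,3,4,5,9,11.

6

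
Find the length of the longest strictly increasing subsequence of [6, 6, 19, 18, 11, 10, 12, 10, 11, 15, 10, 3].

One longest increasing subsequence is 6, 11, 12, 15 (positions 1,5,7,10), of length 4; no longer one exists.

4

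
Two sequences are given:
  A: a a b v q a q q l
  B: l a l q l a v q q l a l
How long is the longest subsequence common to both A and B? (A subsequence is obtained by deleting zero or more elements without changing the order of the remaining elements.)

6

A longest common subsequence is aavqal (length 6); the LCS DP confirms no longer common subsequence exists.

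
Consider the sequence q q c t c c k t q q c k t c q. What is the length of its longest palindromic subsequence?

10

One longest palindromic subsequence is qctkqqktcq (positions 1,3,4,7,9,10,12,13,14,15); it reads the same forward and backward, and the interval DP gives dp[1][15] = 10.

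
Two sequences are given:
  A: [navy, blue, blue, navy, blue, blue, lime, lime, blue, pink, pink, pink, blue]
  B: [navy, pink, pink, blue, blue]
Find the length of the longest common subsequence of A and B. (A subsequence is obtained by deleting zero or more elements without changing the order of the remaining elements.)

4

A longest common subsequence is navy, pink, pink, blue (length 4); the LCS DP confirms no longer common subsequence exists.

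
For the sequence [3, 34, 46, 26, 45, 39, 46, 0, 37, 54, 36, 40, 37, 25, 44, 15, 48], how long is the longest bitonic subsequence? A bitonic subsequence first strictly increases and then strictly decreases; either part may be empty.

9

One longest bitonic subsequence is 3, 34, 46, 45, 39, 37, 36, 25, 15 (positions 1,2,3,5,6,9,11,14,16): it rises to 46 then falls. Length 9 is optimal.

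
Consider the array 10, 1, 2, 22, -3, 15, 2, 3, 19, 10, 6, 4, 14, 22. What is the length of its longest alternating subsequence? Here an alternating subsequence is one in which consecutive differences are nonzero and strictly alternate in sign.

A longest alternating subsequence is 10, 1, 2, -3, 15, 2, 19, 10, 14 (positions 1,2,3,5,6,7,9,10,13); its 8 consecutive differences strictly alternate in sign, and length 9 is optimal.

9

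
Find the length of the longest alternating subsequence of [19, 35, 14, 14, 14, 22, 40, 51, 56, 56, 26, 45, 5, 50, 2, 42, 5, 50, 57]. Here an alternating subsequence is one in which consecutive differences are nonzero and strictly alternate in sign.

12

Track the best alternating length ending on an up-step vs a down-step at each position: up/down = 1/1, 2/1, 1/3, 1/3, 1/3, 4/3, 4/1, 4/1, 4/1, 4/1, 4/5, 6/5, 1/7, 8/5, 1/9, 10/9, 10/11, 12/5, 12/1.
The maximum over both is 12; one such subsequence is 19, 35, 14, 40, 26, 45, 5, 50, 2, 42, 5, 50.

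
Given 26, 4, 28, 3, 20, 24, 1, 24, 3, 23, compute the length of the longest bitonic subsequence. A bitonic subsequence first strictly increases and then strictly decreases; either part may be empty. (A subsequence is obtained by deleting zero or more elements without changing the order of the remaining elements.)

Let inc[i] be the LIS ending at i and dec[i] the longest strictly decreasing subsequence starting at i. inc = [1, 1, 2, 1, 2, 3, 1, 3, 2, 3], dec = [4, 3, 3, 2, 2, 2, 1, 2, 1, 1].
max_i inc[i]+dec[i]−1 = 4, with one witness 26, 4, 3, 1.

4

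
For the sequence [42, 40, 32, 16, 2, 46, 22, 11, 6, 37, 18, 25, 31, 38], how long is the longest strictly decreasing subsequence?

6

Let dp[i] be the longest decreasing subsequence ending at position i. Then dp = [1, 2, 3, 4, 5, 1, 4, 5, 6, 3, 5, 4, 4, 3].
The maximum is 6; one witness is 42, 40, 32, 16, 11, 6 at positions 1,2,3,4,8,9.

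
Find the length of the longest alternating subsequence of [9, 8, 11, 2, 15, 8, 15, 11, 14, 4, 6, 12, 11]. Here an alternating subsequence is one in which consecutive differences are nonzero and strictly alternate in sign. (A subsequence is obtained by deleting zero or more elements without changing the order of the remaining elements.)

12

A longest alternating subsequence is 9, 8, 11, 2, 15, 8, 15, 11, 14, 4, 12, 11 (positions 1,2,3,4,5,6,7,8,9,10,12,13); its 11 consecutive differences strictly alternate in sign, and length 12 is optimal.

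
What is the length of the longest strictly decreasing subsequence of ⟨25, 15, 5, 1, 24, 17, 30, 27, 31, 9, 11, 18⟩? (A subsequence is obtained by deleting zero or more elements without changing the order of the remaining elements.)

Let dp[i] be the longest decreasing subsequence ending at position i. Then dp = [1, 2, 3, 4, 2, 3, 1, 2, 1, 4, 4, 3].
The maximum is 4; one witness is 25, 15, 5, 1 at positions 1,2,3,4.

4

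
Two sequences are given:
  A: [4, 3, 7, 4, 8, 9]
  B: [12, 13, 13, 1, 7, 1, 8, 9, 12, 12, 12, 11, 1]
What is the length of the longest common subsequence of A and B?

3

A longest common subsequence is 7, 8, 9 (length 3); the LCS DP confirms no longer common subsequence exists.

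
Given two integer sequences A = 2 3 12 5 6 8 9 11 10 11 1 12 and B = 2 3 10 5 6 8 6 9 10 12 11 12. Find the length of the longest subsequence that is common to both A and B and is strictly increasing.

9

For each value that appears in both, track the longest common increasing run ending there.
The best achievable length is 9; one witness is 2, 3, 5, 6, 8, 9, 10, 11, 12 (A-positions 1,2,4,5,6,7,9,10,12, B-positions 1,2,4,5,6,8,9,11,12).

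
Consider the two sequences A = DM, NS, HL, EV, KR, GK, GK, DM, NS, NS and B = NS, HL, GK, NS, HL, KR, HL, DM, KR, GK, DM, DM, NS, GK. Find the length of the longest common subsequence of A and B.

Backtracking the LCS table gives one alignment: NS (A2,B4) → HL (A3,B7) → KR (A5,B9) → GK (A6,B10) → DM (A8,B12) → NS (A9,B13).
So the longest common subsequence has length 6.

6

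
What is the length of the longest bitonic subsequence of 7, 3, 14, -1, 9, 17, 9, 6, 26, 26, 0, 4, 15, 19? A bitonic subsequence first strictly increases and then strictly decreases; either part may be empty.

Let inc[i] be the LIS ending at i and dec[i] the longest strictly decreasing subsequence starting at i. inc = [1, 1, 2, 1, 2, 3, 2, 2, 4, 4, 2, 3, 4, 5], dec = [3, 2, 4, 1, 3, 4, 3, 2, 2, 2, 1, 1, 1, 1].
max_i inc[i]+dec[i]−1 = 6, with one witness 7, 14, 17, 9, 6, 4.

6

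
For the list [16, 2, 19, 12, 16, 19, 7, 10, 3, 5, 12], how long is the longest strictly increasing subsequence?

One longest increasing subsequence is 2, 12, 16, 19 (positions 2,4,5,6), of length 4; no longer one exists.

4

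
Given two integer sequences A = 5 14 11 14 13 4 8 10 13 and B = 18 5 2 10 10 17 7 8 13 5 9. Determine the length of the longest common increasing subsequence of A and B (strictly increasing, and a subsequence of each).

3

A longest common strictly increasing subsequence is 5, 10, 13 (length 3); it appears in order in both A and B, and no longer such subsequence exists.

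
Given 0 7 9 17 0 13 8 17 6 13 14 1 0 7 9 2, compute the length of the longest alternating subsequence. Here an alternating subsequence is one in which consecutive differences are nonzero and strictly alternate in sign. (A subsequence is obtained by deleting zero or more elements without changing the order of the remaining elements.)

Track the best alternating length ending on an up-step vs a down-step at each position: up/down = 1/1, 2/1, 2/1, 2/1, 1/3, 4/3, 4/5, 6/1, 4/7, 8/7, 8/7, 4/9, 1/9, 10/9, 10/9, 10/11.
The maximum over both is 11; one such subsequence is 0, 7, 0, 13, 8, 17, 6, 13, 1, 7, 2.

11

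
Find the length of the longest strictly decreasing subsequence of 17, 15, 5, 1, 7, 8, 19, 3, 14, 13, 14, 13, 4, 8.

5

Scanning left to right, the best length ending at each element is: 17→1, 15→2, 5→3, 1→4, 7→3, 8→3, 19→1, 3→4, 14→3, 13→4, 14→3, 13→4, 4→5, 8→5.
So the longest decreasing subsequence has length 5, e.g. 17, 15, 14, 13, 4.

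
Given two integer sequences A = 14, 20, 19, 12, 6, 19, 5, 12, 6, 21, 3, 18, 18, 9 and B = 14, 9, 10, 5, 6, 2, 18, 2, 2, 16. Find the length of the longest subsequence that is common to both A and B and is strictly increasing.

3

A longest common strictly increasing subsequence is 5, 6, 18 (length 3); it appears in order in both A and B, and no longer such subsequence exists.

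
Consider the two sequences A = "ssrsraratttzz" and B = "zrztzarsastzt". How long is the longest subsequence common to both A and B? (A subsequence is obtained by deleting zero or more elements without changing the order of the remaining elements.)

6

A longest common subsequence is raratt (length 6); the LCS DP confirms no longer common subsequence exists.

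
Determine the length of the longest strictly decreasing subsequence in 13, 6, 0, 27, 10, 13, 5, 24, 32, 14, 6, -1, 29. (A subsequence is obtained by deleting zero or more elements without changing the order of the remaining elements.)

Let dp[i] be the longest decreasing subsequence ending at position i. Then dp = [1, 2, 3, 1, 2, 2, 3, 2, 1, 3, 4, 5, 2].
The maximum is 5; one witness is 27, 24, 14, 6, -1 at positions 4,8,10,11,12.

5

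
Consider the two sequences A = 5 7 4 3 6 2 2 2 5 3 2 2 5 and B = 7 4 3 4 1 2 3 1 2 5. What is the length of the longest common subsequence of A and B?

7

A longest common subsequence is 7, 4, 3, 2, 3, 2, 5 (length 7); the LCS DP confirms no longer common subsequence exists.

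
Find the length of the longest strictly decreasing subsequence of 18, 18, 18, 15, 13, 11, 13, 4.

One longest decreasing subsequence is 18, 15, 13, 11, 4 (positions 1,4,5,6,8), of length 5; no longer one exists.

5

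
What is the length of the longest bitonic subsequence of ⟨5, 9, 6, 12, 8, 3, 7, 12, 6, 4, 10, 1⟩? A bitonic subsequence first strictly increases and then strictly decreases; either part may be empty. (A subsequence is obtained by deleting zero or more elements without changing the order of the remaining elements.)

Let inc[i] be the LIS ending at i and dec[i] the longest strictly decreasing subsequence starting at i. inc = [1, 2, 2, 3, 3, 1, 3, 4, 2, 2, 4, 1], dec = [3, 6, 3, 6, 5, 2, 4, 4, 3, 2, 2, 1].
max_i inc[i]+dec[i]−1 = 8, with one witness 5, 9, 12, 8, 7, 6, 4, 1.

8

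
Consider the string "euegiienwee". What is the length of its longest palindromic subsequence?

Using dp[i][j] = 2 + dp[i+1][j−1] if the ends match, else max(dp[i+1][j], dp[i][j−1]):
dp[1][11] = 6. A witness is eeiiee at positions 1,3,5,6,10,11.

6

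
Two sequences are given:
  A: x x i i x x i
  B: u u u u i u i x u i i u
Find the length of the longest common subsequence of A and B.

4

Backtracking the LCS table gives one alignment: i (A3,B5) → i (A4,B7) → x (A5,B8) → i (A7,B11).
So the longest common subsequence has length 4.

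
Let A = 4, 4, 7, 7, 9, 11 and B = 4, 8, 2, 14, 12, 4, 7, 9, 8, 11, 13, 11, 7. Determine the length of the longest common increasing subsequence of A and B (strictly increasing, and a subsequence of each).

4

A longest common strictly increasing subsequence is 4, 7, 9, 11 (length 4); it appears in order in both A and B, and no longer such subsequence exists.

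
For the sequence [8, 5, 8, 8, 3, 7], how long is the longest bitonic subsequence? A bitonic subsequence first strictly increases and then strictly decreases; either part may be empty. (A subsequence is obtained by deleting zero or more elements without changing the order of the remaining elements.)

3

Let inc[i] be the LIS ending at i and dec[i] the longest strictly decreasing subsequence starting at i. inc = [1, 1, 2, 2, 1, 2], dec = [3, 2, 2, 2, 1, 1].
max_i inc[i]+dec[i]−1 = 3, with one witness 8, 5, 3.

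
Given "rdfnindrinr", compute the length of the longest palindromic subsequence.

7

One longest palindromic subsequence is rnirinr (positions 1,4,5,8,9,10,11); it reads the same forward and backward, and the interval DP gives dp[1][11] = 7.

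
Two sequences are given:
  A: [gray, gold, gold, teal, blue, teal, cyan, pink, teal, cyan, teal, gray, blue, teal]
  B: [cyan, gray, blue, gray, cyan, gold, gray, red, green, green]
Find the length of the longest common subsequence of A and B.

4

A longest common subsequence is gray, blue, cyan, gray (length 4); the LCS DP confirms no longer common subsequence exists.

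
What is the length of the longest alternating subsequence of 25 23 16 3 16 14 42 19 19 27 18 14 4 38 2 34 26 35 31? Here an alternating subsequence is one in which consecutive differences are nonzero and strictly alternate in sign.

14

Track the best alternating length ending on an up-step vs a down-step at each position: up/down = 1/1, 1/2, 1/2, 1/2, 3/2, 3/4, 5/1, 5/6, 5/6, 7/6, 5/8, 3/8, 3/8, 9/6, 1/10, 11/10, 11/12, 13/10, 13/14.
The maximum over both is 14; one such subsequence is 25, 3, 16, 14, 42, 19, 27, 18, 38, 2, 34, 26, 35, 31.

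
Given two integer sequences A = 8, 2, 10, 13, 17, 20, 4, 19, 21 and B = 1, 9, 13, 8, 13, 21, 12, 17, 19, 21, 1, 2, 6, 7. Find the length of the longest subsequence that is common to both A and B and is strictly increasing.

A longest common strictly increasing subsequence is 8, 13, 17, 19, 21 (length 5); it appears in order in both A and B, and no longer such subsequence exists.

5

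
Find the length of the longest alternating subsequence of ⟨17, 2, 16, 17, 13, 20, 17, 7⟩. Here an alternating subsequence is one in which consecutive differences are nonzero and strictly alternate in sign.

6

A longest alternating subsequence is 17, 2, 16, 13, 20, 17 (positions 1,2,3,5,6,7); its 5 consecutive differences strictly alternate in sign, and length 6 is optimal.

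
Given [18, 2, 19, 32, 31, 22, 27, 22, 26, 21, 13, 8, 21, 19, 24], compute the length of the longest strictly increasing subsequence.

One longest increasing subsequence is 18, 19, 22, 27 (positions 1,3,6,7), of length 4; no longer one exists.

4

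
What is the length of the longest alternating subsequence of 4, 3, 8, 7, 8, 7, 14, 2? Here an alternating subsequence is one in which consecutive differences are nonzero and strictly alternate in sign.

8

A longest alternating subsequence is 4, 3, 8, 7, 8, 7, 14, 2 (positions 1,2,3,4,5,6,7,8); its 7 consecutive differences strictly alternate in sign, and length 8 is optimal.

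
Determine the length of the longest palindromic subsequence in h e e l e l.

Using dp[i][j] = 2 + dp[i+1][j−1] if the ends match, else max(dp[i+1][j], dp[i][j−1]):
dp[1][6] = 3. A witness is lel at positions 4,5,6.

3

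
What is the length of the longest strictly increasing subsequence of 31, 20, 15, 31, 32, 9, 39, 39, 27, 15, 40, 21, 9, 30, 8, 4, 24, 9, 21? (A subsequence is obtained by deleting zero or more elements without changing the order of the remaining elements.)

5

Scanning left to right, the best length ending at each element is: 31→1, 20→1, 15→1, 31→2, 32→3, 9→1, 39→4, 39→4, 27→2, 15→2, 40→5, 21→3, 9→1, 30→4, 8→1, 4→1, 24→4, 9→2, 21→3.
So the longest increasing subsequence has length 5, e.g. 20, 31, 32, 39, 40.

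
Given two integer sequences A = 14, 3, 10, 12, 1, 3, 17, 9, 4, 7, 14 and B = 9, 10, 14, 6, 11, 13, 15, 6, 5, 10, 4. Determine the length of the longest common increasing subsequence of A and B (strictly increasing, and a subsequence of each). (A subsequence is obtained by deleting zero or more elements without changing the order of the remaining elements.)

A longest common strictly increasing subsequence is 9, 14 (length 2); it appears in order in both A and B, and no longer such subsequence exists.

2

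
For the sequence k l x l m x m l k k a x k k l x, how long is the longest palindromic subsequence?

9

One longest palindromic subsequence is xlkkxkklx (positions 3,4,9,10,12,13,14,15,16); it reads the same forward and backward, and the interval DP gives dp[1][16] = 9.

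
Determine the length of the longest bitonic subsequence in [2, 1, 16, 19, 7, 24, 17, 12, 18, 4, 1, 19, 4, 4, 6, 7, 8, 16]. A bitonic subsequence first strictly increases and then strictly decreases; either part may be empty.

One longest bitonic subsequence is 2, 16, 19, 24, 17, 12, 4, 1 (positions 1,3,4,6,7,8,10,11): it rises to 24 then falls. Length 8 is optimal.

8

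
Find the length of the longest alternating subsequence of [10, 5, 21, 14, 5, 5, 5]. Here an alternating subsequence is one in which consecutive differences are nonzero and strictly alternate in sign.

Track the best alternating length ending on an up-step vs a down-step at each position: up/down = 1/1, 1/2, 3/1, 3/4, 1/4, 1/4, 1/4.
The maximum over both is 4; one such subsequence is 10, 5, 21, 14.

4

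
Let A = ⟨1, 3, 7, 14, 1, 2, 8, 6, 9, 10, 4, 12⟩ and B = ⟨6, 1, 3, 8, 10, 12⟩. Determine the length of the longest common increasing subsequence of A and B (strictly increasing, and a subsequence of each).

5

A longest common strictly increasing subsequence is 1, 3, 8, 10, 12 (length 5); it appears in order in both A and B, and no longer such subsequence exists.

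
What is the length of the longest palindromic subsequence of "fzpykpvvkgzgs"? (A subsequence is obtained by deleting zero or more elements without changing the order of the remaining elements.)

6

Using dp[i][j] = 2 + dp[i+1][j−1] if the ends match, else max(dp[i+1][j], dp[i][j−1]):
dp[1][13] = 6. A witness is zkvvkz at positions 2,5,7,8,9,11.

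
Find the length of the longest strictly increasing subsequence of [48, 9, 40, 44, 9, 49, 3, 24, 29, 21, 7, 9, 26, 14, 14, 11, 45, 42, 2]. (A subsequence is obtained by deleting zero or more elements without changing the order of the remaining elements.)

Scanning left to right, the best length ending at each element is: 48→1, 9→1, 40→2, 44→3, 9→1, 49→4, 3→1, 24→2, 29→3, 21→2, 7→2, 9→3, 26→4, 14→4, 14→4, 11→4, 45→5, 42→5, 2→1.
So the longest increasing subsequence has length 5, e.g. 3, 7, 9, 26, 45.

5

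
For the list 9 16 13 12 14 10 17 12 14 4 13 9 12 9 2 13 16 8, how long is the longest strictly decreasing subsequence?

Scanning left to right, the best length ending at each element is: 9→1, 16→1, 13→2, 12→3, 14→2, 10→4, 17→1, 12→3, 14→2, 4→5, 13→3, 9→5, 12→4, 9→5, 2→6, 13→3, 16→2, 8→6.
So the longest decreasing subsequence has length 6, e.g. 16, 13, 12, 10, 4, 2.

6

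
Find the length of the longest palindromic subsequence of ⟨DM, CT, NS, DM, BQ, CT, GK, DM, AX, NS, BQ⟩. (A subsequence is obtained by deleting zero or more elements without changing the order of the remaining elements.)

5

Using dp[i][j] = 2 + dp[i+1][j−1] if the ends match, else max(dp[i+1][j], dp[i][j−1]):
dp[1][11] = 5. A witness is NS DM GK DM NS at positions 3,4,7,8,10.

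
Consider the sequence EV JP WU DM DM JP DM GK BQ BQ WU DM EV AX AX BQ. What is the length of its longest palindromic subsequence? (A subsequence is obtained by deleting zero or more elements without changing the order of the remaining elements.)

One longest palindromic subsequence is EV DM DM JP DM DM EV (positions 1,4,5,6,7,12,13); it reads the same forward and backward, and the interval DP gives dp[1][16] = 7.

7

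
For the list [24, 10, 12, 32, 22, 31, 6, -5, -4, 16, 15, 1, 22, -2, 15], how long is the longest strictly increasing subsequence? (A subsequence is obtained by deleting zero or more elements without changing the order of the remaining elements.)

4

Let dp[i] be the longest increasing subsequence ending at position i. Then dp = [1, 1, 2, 3, 3, 4, 1, 1, 2, 3, 3, 3, 4, 3, 4].
The maximum is 4; one witness is 10, 12, 22, 31 at positions 2,3,5,6.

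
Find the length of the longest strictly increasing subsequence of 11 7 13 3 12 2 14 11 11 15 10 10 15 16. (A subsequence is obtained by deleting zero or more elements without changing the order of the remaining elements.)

5

Scanning left to right, the best length ending at each element is: 11→1, 7→1, 13→2, 3→1, 12→2, 2→1, 14→3, 11→2, 11→2, 15→4, 10→2, 10→2, 15→4, 16→5.
So the longest increasing subsequence has length 5, e.g. 11, 13, 14, 15, 16.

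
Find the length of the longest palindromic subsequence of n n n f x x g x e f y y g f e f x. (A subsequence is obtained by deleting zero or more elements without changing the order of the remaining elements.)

8

One longest palindromic subsequence is xefyyfex (positions 5,9,10,11,12,14,15,17); it reads the same forward and backward, and the interval DP gives dp[1][17] = 8.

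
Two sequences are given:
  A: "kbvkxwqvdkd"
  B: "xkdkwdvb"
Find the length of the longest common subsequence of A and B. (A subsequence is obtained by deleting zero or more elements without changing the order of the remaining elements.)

4

A longest common subsequence is kkwv (length 4); the LCS DP confirms no longer common subsequence exists.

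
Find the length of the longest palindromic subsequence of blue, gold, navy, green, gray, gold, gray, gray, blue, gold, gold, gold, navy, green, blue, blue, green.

8

One longest palindromic subsequence is blue green gold gold gold gold green blue (positions 1,4,6,10,11,12,14,16); it reads the same forward and backward, and the interval DP gives dp[1][17] = 8.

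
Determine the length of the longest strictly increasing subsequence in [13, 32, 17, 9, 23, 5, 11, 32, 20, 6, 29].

4

One longest increasing subsequence is 13, 17, 23, 32 (positions 1,3,5,8), of length 4; no longer one exists.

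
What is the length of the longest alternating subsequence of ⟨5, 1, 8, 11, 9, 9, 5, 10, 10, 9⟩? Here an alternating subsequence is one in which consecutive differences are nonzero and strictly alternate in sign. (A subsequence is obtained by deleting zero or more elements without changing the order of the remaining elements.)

Track the best alternating length ending on an up-step vs a down-step at each position: up/down = 1/1, 1/2, 3/1, 3/1, 3/4, 3/4, 3/4, 5/4, 5/4, 5/6.
The maximum over both is 6; one such subsequence is 5, 1, 11, 9, 10, 9.

6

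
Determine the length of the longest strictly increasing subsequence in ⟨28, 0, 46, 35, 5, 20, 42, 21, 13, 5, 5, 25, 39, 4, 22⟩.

6

Let dp[i] be the longest increasing subsequence ending at position i. Then dp = [1, 1, 2, 2, 2, 3, 4, 4, 3, 2, 2, 5, 6, 2, 5].
The maximum is 6; one witness is 0, 5, 20, 21, 25, 39 at positions 2,5,6,8,12,13.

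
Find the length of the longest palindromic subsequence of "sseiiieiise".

Using dp[i][j] = 2 + dp[i+1][j−1] if the ends match, else max(dp[i+1][j], dp[i][j−1]):
dp[1][11] = 7. A witness is eiieiie at positions 3,5,6,7,8,9,11.

7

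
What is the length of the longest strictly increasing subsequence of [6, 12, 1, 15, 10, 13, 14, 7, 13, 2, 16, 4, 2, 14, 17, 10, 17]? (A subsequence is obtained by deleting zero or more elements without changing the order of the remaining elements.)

Scanning left to right, the best length ending at each element is: 6→1, 12→2, 1→1, 15→3, 10→2, 13→3, 14→4, 7→2, 13→3, 2→2, 16→5, 4→3, 2→2, 14→4, 17→6, 10→4, 17→6.
So the longest increasing subsequence has length 6, e.g. 6, 12, 13, 14, 16, 17.

6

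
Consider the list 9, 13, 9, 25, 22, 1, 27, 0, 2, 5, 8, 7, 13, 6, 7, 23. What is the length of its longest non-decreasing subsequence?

6

Scanning left to right, the best length ending at each element is: 9→1, 13→2, 9→2, 25→3, 22→3, 1→1, 27→4, 0→1, 2→2, 5→3, 8→4, 7→4, 13→5, 6→4, 7→5, 23→6.
So the longest non-decreasing subsequence has length 6, e.g. 1, 2, 5, 8, 13, 23.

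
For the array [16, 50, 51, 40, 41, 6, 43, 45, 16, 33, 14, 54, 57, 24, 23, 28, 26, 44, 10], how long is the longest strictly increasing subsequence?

7

Scanning left to right, the best length ending at each element is: 16→1, 50→2, 51→3, 40→2, 41→3, 6→1, 43→4, 45→5, 16→2, 33→3, 14→2, 54→6, 57→7, 24→3, 23→3, 28→4, 26→4, 44→5, 10→2.
So the longest increasing subsequence has length 7, e.g. 16, 40, 41, 43, 45, 54, 57.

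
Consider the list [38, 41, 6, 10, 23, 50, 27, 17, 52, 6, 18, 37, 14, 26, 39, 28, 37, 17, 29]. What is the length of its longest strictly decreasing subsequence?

4

Let dp[i] be the longest decreasing subsequence ending at position i. Then dp = [1, 1, 2, 2, 2, 1, 2, 3, 1, 4, 3, 2, 4, 3, 2, 3, 3, 4, 4].
The maximum is 4; one witness is 38, 23, 17, 6 at positions 1,5,8,10.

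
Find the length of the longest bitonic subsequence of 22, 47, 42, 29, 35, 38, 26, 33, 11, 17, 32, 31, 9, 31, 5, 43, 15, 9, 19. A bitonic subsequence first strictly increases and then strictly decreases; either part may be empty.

One longest bitonic subsequence is 22, 47, 42, 38, 33, 32, 31, 15, 9 (positions 1,2,3,6,8,11,14,17,18): it rises to 47 then falls. Length 9 is optimal.

9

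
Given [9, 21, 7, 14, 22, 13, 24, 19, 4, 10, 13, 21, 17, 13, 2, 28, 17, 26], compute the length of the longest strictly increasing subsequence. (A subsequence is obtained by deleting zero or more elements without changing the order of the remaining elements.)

Let dp[i] be the longest increasing subsequence ending at position i. Then dp = [1, 2, 1, 2, 3, 2, 4, 3, 1, 2, 3, 4, 4, 3, 1, 5, 4, 5].
The maximum is 5; one witness is 9, 21, 22, 24, 28 at positions 1,2,5,7,16.

5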